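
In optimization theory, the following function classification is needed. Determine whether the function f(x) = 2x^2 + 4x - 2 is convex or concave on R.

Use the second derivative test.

f(x) = 2x^2 + 4x - 2
f'(x) = 4x + 4
f''(x) = 4
Since f''(x) = 4 > 0 for all x, f is convex on R.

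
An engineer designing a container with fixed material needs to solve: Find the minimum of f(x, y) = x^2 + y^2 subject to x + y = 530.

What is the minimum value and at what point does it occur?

Substitute y = 530 - x into f(x,y) = x^2 + y^2:
g(x) = x^2 + (530 - x)^2 = 2x^2 - 1060x + 280900
g'(x) = 4x - 1060 = 0  =>  x = 265
y = 530 - 265 = 265
Minimum value = 265^2 + 265^2 = 140450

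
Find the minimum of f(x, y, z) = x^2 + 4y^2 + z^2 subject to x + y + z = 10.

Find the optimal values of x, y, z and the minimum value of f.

Using Lagrange multipliers on f = x^2 + 4y^2 + z^2 with constraint x + y + z = 10:
Conditions: 2*1*x = lambda, 2*4*y = lambda, 2*1*z = lambda
So x = lambda/2, y = lambda/8, z = lambda/2
Substituting into constraint: lambda * (9/8) = 10
lambda = 80/9
x = 40/9, y = 10/9, z = 40/9
Minimum value = 400/9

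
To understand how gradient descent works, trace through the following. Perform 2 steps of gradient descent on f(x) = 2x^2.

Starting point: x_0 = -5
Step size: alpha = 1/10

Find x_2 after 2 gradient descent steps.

f(x) = 2x^2, f'(x) = 4x + (0)
Step 1: f'(-5) = -20, x_1 = -5 - 1/10 * -20 = -3
Step 2: f'(-3) = -12, x_2 = -3 - 1/10 * -12 = -9/5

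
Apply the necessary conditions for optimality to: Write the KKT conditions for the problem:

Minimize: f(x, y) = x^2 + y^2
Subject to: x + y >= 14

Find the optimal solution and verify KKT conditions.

KKT conditions for min x^2 + y^2 s.t. x + y >= 14:
Stationarity: 2x = mu, 2y = mu
So x = y = mu/2.
Complementary slackness: mu*(x + y - 14) = 0
Primal feasibility: x + y >= 14; dual feasibility: mu >= 0
If mu = 0 then x = y = 0, but 0 + 0 < 14 is infeasible, so the constraint is active.
Constraint active: x + y = 2*(mu/2) = 14 => mu = 14
x = y = 7, f = 98
Verify: stationarity 2*7 = 14 = mu; primal 7 + 7 = 14 >= 14; dual mu = 14 >= 0; complementary slackness 14*(14 - 14) = 0. All KKT conditions hold.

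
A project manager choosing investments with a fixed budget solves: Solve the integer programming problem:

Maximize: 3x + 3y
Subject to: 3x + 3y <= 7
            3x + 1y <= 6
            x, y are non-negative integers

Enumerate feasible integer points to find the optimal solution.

Constraint 1: 3x + 3y <= 7
Constraint 2: 3x + 1y <= 6
Feasible x range (need y >= 0): 0 <= x <= min(7/3, 6/3) => x in {0, ..., 2}.
Enumerate feasible integer points row by row (the coefficient of y is 3 > 0, so for each x the largest feasible y gives the best value):
  x = 0: y <= min((7 - 3*0)/3, (6 - 3*0)/1) => y in {0, ..., 2}; best 3*0 + 3*2 = 6
  x = 1: y <= min((7 - 3*1)/3, (6 - 3*1)/1) => y in {0, ..., 1}; best 3*1 + 3*1 = 6
  x = 2: y <= min((7 - 3*2)/3, (6 - 3*2)/1) => y in {0}; best 3*2 + 3*0 = 6
The maximum 3x + 3y = 6 is achieved at x = 0, y = 2.
(The same value 6 is also attained at (1, 1), (2, 0).)
Check: 3*0 + 3*2 = 6 <= 7 and 3*0 + 1*2 = 2 <= 6.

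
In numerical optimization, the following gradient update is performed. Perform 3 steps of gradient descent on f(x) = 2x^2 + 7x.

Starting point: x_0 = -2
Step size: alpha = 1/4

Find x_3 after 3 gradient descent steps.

f(x) = 2x^2 + 7x, f'(x) = 4x + (7)
Step 1: f'(-2) = -1, x_1 = -2 - 1/4 * -1 = -7/4
Step 2: f'(-7/4) = 0, x_2 = -7/4 - 1/4 * 0 = -7/4
Step 3: f'(-7/4) = 0, x_3 = -7/4 - 1/4 * 0 = -7/4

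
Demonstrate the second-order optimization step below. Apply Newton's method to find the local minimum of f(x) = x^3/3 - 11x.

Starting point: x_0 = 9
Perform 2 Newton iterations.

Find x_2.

f(x) = x^3/3 - 11x
f'(x) = x^2 - 11, f''(x) = 2x
Newton update: x_{n+1} = x_n - (x_n^2 - 11)/(2*x_n)
Step 1: x_0 = 9, f'=70, f''=18, x_1 = 46/9
Step 2: x_1 = 46/9, f'=1225/81, f''=92/9, x_2 = 3007/828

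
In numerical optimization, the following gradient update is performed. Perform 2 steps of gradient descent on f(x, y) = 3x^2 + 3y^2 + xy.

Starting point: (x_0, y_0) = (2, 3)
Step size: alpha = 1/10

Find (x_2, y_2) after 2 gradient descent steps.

f(x,y) = 3x^2 + 3y^2 + xy
grad_x = 6x + 1y, grad_y = 6y + 1x
Step 1: grad = (15, 20), (1/2, 1)
Step 2: grad = (4, 13/2), (1/10, 7/20)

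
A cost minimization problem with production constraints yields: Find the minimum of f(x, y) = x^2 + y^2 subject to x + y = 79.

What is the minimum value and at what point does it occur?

Substitute y = 79 - x into f(x,y) = x^2 + y^2:
g(x) = x^2 + (79 - x)^2 = 2x^2 - 158x + 6241
g'(x) = 4x - 158 = 0  =>  x = 79/2
y = 79 - 79/2 = 79/2
Minimum value = (79/2)^2 + (79/2)^2 = 6241/2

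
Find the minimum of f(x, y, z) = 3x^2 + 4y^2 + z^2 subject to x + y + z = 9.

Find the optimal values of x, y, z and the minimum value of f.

Using Lagrange multipliers on f = 3x^2 + 4y^2 + z^2 with constraint x + y + z = 9:
Conditions: 2*3*x = lambda, 2*4*y = lambda, 2*1*z = lambda
So x = lambda/6, y = lambda/8, z = lambda/2
Substituting into constraint: lambda * (19/24) = 9
lambda = 216/19
x = 36/19, y = 27/19, z = 108/19
Minimum value = 972/19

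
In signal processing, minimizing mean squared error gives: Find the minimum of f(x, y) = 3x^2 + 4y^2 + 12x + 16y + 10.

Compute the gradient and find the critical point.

f(x,y) = 3x^2 + 4y^2 + 12x + 16y + 10
df/dx = 6x + (12) = 0  =>  x = -2
df/dy = 8y + (16) = 0  =>  y = -2
f(-2, -2) = 3*(-2)^2 + 4*(-2)^2 + 12*(-2) + 16*(-2) + 10 = -18
Hessian is diagonal with entries 6, 8 > 0, so this is a minimum.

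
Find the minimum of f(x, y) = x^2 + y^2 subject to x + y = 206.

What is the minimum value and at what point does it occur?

Substitute y = 206 - x into f(x,y) = x^2 + y^2:
g(x) = x^2 + (206 - x)^2 = 2x^2 - 412x + 42436
g'(x) = 4x - 412 = 0  =>  x = 103
y = 206 - 103 = 103
Minimum value = 103^2 + 103^2 = 21218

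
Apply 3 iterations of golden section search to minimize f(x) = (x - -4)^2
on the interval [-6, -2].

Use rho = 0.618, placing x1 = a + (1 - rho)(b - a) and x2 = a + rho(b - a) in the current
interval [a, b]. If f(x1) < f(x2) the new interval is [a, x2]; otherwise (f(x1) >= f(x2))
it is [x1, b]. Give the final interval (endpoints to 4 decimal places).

Golden section search for min of f(x) = (x - -4)^2 on [-6, -2].
Each step: x1 = a + (1 - rho)(b - a), x2 = a + rho(b - a); if f(x1) < f(x2) keep [a, x2], otherwise keep [x1, b].
Step 1: [-6.0000, -2.0000], x1=-4.4720 (f=0.2228), x2=-3.5280 (f=0.2228); f(x1) = f(x2) (tie, not '<') => keep [-4.4720, -2.0000]
Step 2: [-4.4720, -2.0000], x1=-3.5277 (f=0.2231), x2=-2.9443 (f=1.1145); f(x1) < f(x2) => keep [-4.4720, -2.9443]
Step 3: [-4.4720, -2.9443], x1=-3.8884 (f=0.0125), x2=-3.5279 (f=0.2229); f(x1) < f(x2) => keep [-4.4720, -3.5279]
Final interval: [-4.4720, -3.5279]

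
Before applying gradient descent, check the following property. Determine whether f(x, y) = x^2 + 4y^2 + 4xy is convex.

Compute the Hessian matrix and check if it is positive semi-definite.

f(x,y) = x^2 + 4y^2 + 4xy
Hessian H = [[2, 4], [4, 8]]
trace(H) = 10, det(H) = 0
Eigenvalues: (10 +/- sqrt(100)) / 2 = 10, 0
Since both eigenvalues >= 0, f is convex.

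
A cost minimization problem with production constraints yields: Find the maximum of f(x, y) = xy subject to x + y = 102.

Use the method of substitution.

Substitute y = 102 - x into f(x,y) = xy:
g(x) = x(102 - x) = 102x - x^2
g'(x) = 102 - 2x = 0  =>  x = 51
y = 102 - 51 = 51
Maximum value = 51 * 51 = 2601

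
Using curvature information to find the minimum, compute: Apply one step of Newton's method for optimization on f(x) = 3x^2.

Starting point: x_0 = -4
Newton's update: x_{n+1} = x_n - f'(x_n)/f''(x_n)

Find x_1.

f(x) = 3x^2
f'(x) = 6x + (0), f''(x) = 6
Newton step: x_1 = x_0 - f'(x_0)/f''(x_0)
f'(-4) = -24
x_1 = -4 - -24/6 = 0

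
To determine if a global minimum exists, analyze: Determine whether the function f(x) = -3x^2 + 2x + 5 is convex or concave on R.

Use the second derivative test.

f(x) = -3x^2 + 2x + 5
f'(x) = -6x + 2
f''(x) = -6
Since f''(x) = -6 < 0 for all x, f is concave on R.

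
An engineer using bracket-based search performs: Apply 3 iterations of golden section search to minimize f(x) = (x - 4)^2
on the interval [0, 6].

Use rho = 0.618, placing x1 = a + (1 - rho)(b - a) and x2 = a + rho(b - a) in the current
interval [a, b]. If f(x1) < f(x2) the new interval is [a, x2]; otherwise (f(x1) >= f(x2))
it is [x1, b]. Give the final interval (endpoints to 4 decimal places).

Golden section search for min of f(x) = (x - 4)^2 on [0, 6].
Each step: x1 = a + (1 - rho)(b - a), x2 = a + rho(b - a); if f(x1) < f(x2) keep [a, x2], otherwise keep [x1, b].
Step 1: [0.0000, 6.0000], x1=2.2920 (f=2.9173), x2=3.7080 (f=0.0853); f(x1) > f(x2) => keep [2.2920, 6.0000]
Step 2: [2.2920, 6.0000], x1=3.7085 (f=0.0850), x2=4.5835 (f=0.3405); f(x1) < f(x2) => keep [2.2920, 4.5835]
Step 3: [2.2920, 4.5835], x1=3.1674 (f=0.6933), x2=3.7082 (f=0.0852); f(x1) > f(x2) => keep [3.1674, 4.5835]
Final interval: [3.1674, 4.5835]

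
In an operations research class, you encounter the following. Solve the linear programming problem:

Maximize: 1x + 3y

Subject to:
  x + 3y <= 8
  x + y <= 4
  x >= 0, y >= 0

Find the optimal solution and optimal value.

Feasible vertices: (0, 0), (0, 8/3), (2, 2), (4, 0)
Objective 1x + 3y at each:
  (0, 0): 0
  (0, 8/3): 8
  (2, 2): 8
  (4, 0): 4
Maximum is 8 at (0, 8/3).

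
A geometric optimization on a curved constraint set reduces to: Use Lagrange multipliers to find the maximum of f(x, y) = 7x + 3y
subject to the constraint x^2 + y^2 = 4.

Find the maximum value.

Set up Lagrange conditions: grad f = lambda * grad g
  7 = 2*lambda*x
  3 = 2*lambda*y
From these: x/y = 7/3, so x = 7t, y = 3t for some t.
Substitute into constraint: (7t)^2 + (3t)^2 = 4
  t^2 * 58 = 4
  t = sqrt(4/58)
Maximum = 7*x + 3*y = (7^2 + 3^2)*t = 58 * sqrt(4/58) = sqrt(232)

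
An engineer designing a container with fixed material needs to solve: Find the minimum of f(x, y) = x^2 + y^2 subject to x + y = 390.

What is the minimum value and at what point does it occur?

Substitute y = 390 - x into f(x,y) = x^2 + y^2:
g(x) = x^2 + (390 - x)^2 = 2x^2 - 780x + 152100
g'(x) = 4x - 780 = 0  =>  x = 195
y = 390 - 195 = 195
Minimum value = 195^2 + 195^2 = 76050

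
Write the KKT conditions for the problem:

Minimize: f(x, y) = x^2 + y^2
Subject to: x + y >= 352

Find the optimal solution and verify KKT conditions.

KKT conditions for min x^2 + y^2 s.t. x + y >= 352:
Stationarity: 2x = mu, 2y = mu
So x = y = mu/2.
Complementary slackness: mu*(x + y - 352) = 0
Primal feasibility: x + y >= 352; dual feasibility: mu >= 0
If mu = 0 then x = y = 0, but 0 + 0 < 352 is infeasible, so the constraint is active.
Constraint active: x + y = 2*(mu/2) = 352 => mu = 352
x = y = 176, f = 61952
Verify: stationarity 2*176 = 352 = mu; primal 176 + 176 = 352 >= 352; dual mu = 352 >= 0; complementary slackness 352*(352 - 352) = 0. All KKT conditions hold.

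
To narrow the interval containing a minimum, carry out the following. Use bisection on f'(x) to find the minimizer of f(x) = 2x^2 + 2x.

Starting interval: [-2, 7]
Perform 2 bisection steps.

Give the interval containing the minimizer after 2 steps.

Finding critical point of f(x) = 2x^2 + 2x using bisection on f'(x) = 4x + 2.
f'(x) = 0 when x = -1/2.
Starting interval: [-2, 7]
Step 1: mid = 5/2, f'(mid) = 12, new interval = [-2, 5/2]
Step 2: mid = 1/4, f'(mid) = 3, new interval = [-2, 1/4]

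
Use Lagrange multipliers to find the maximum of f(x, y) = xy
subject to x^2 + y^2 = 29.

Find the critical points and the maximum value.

Lagrange conditions: y = 2*lambda*x and x = 2*lambda*y
If x = 0 then y = 0, violating the constraint, so x, y != 0.
Dividing: y/x = x/y => x^2 = y^2 => y = x or y = -x
Constraint: 2x^2 = 29 => x^2 = 29/2 => x = +/-sqrt(29/2)
Critical points: (sqrt(29/2), sqrt(29/2)), (-sqrt(29/2), -sqrt(29/2)), (sqrt(29/2), -sqrt(29/2)), (-sqrt(29/2), sqrt(29/2))
  y = x:  xy = x^2 = 29/2  at (sqrt(29/2), sqrt(29/2)) and (-sqrt(29/2), -sqrt(29/2))
  y = -x: xy = -x^2 = -29/2 at (sqrt(29/2), -sqrt(29/2)) and (-sqrt(29/2), sqrt(29/2))
Maximum xy = 29/2 at (sqrt(29/2), sqrt(29/2)) and (-sqrt(29/2), -sqrt(29/2))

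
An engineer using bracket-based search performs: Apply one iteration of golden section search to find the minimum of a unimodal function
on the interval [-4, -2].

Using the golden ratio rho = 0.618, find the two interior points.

Golden section search on [-4, -2].
Golden ratio rho = 0.618 (approx).
Interior points:
  x_1 = -4 + (1-0.618)*2 = -3.2360
  x_2 = -4 + 0.618*2 = -2.7640
Compare f(x_1) and f(x_2) to determine which subinterval to keep.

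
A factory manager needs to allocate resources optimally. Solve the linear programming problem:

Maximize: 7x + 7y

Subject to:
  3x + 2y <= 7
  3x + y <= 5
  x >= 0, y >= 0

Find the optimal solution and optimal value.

Feasible vertices: (0, 0), (0, 7/2), (1, 2), (5/3, 0)
Objective 7x + 7y at each:
  (0, 0): 0
  (0, 7/2): 49/2
  (1, 2): 21
  (5/3, 0): 35/3
Maximum is 49/2 at (0, 7/2).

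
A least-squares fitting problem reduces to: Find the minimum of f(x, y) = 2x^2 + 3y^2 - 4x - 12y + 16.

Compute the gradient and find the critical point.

f(x,y) = 2x^2 + 3y^2 - 4x - 12y + 16
df/dx = 4x + (-4) = 0  =>  x = 1
df/dy = 6y + (-12) = 0  =>  y = 2
f(1, 2) = 2*(1)^2 + 3*(2)^2 + -4*(1) + -12*(2) + 16 = 2
Hessian is diagonal with entries 4, 6 > 0, so this is a minimum.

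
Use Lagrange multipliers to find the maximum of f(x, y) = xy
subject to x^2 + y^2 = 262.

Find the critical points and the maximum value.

Lagrange conditions: y = 2*lambda*x and x = 2*lambda*y
If x = 0 then y = 0, violating the constraint, so x, y != 0.
Dividing: y/x = x/y => x^2 = y^2 => y = x or y = -x
Constraint: 2x^2 = 262 => x^2 = 131 => x = +/-sqrt(131)
Critical points: (sqrt(131), sqrt(131)), (-sqrt(131), -sqrt(131)), (sqrt(131), -sqrt(131)), (-sqrt(131), sqrt(131))
  y = x:  xy = x^2 = 131  at (sqrt(131), sqrt(131)) and (-sqrt(131), -sqrt(131))
  y = -x: xy = -x^2 = -131 at (sqrt(131), -sqrt(131)) and (-sqrt(131), sqrt(131))
Maximum xy = 131 at (sqrt(131), sqrt(131)) and (-sqrt(131), -sqrt(131))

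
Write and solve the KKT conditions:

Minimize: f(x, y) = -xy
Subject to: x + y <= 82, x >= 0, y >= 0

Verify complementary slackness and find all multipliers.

Problem: min -xy s.t. x + y <= 82 (multiplier lambda), x >= 0 (mu_x), y >= 0 (mu_y)
KKT stationarity: -y + lambda - mu_x = 0, -x + lambda - mu_y = 0, with lambda, mu_x, mu_y >= 0
Complementary slackness: lambda*(x + y - 82) = 0, mu_x*x = 0, mu_y*y = 0
If lambda = 0: y = -mu_x <= 0 and x = -mu_y <= 0 force x = y = 0 with f = 0; but x = y = 41 is feasible with f = -1681 < 0, so this is not the minimum. Hence lambda > 0 and x + y = 82.
Try x > 0, y > 0 (so mu_x = mu_y = 0): y = lambda, x = lambda => x = y = lambda
x + y = 82 => 2*lambda = 82 => lambda = 41
x* = y* = 41 > 0, consistent with mu_x = mu_y = 0.
(Any feasible point with x = 0 or y = 0 has f = 0 > -1681, so the minimum is not on those boundaries.)
min(-xy) = -1681 (i.e. max xy = 1681)
Multipliers: lambda = 41, mu_x = 0, mu_y = 0
Complementary slackness: lambda*(x + y - 82) = 41*(41 + 41 - 82) = 0, mu_x*x = 0*41 = 0, mu_y*y = 0*41 = 0. Satisfied.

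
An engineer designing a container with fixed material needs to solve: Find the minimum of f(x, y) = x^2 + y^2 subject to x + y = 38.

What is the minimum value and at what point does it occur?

Substitute y = 38 - x into f(x,y) = x^2 + y^2:
g(x) = x^2 + (38 - x)^2 = 2x^2 - 76x + 1444
g'(x) = 4x - 76 = 0  =>  x = 19
y = 38 - 19 = 19
Minimum value = 19^2 + 19^2 = 722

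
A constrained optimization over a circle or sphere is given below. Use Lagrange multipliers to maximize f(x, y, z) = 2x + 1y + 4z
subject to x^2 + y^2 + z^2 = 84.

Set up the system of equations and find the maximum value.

Lagrange conditions: 2 = 2*lambda*x, 1 = 2*lambda*y, 4 = 2*lambda*z
So x:2 = y:1 = z:4, i.e. x = 2t, y = 1t, z = 4t
Constraint: t^2*(2^2 + 1^2 + 4^2) = 84
  t^2 * 21 = 84  =>  t = sqrt(4)
Maximum = 2*2t + 1*1t + 4*4t = 21*sqrt(4) = 42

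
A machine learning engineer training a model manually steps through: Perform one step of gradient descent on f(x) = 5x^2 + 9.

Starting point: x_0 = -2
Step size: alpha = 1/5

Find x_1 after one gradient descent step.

f(x) = 5x^2 + 9
f'(x) = 10x + 0
f'(-2) = 10*-2 + (0) = -20
x_1 = x_0 - alpha * f'(x_0) = -2 - 1/5 * -20 = 2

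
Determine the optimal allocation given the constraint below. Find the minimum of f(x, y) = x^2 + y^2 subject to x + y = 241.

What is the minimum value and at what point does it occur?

Substitute y = 241 - x into f(x,y) = x^2 + y^2:
g(x) = x^2 + (241 - x)^2 = 2x^2 - 482x + 58081
g'(x) = 4x - 482 = 0  =>  x = 241/2
y = 241 - 241/2 = 241/2
Minimum value = (241/2)^2 + (241/2)^2 = 58081/2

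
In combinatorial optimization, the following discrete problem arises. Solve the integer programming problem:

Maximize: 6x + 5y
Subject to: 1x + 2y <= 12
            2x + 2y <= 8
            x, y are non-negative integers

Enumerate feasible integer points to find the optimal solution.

Constraint 1: 1x + 2y <= 12
Constraint 2: 2x + 2y <= 8
Feasible x range (need y >= 0): 0 <= x <= min(12/1, 8/2) => x in {0, ..., 4}.
Enumerate feasible integer points row by row (the coefficient of y is 5 > 0, so for each x the largest feasible y gives the best value):
  x = 0: y <= min((12 - 1*0)/2, (8 - 2*0)/2) => y in {0, ..., 4}; best 6*0 + 5*4 = 20
  x = 1: y <= min((12 - 1*1)/2, (8 - 2*1)/2) => y in {0, ..., 3}; best 6*1 + 5*3 = 21
  x = 2: y <= min((12 - 1*2)/2, (8 - 2*2)/2) => y in {0, ..., 2}; best 6*2 + 5*2 = 22
  x = 3: y <= min((12 - 1*3)/2, (8 - 2*3)/2) => y in {0, ..., 1}; best 6*3 + 5*1 = 23
  x = 4: y <= min((12 - 1*4)/2, (8 - 2*4)/2) => y in {0}; best 6*4 + 5*0 = 24
The maximum 6x + 5y = 24 is achieved at x = 4, y = 0.
Check: 1*4 + 2*0 = 4 <= 12 and 2*4 + 2*0 = 8 <= 8.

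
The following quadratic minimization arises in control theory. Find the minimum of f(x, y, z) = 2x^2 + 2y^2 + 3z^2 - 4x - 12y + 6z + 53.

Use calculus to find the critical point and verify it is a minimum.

f(x,y,z) = 2x^2 + 2y^2 + 3z^2 - 4x - 12y + 6z + 53
df/dx = 4x + (-4) = 0 => x = 1
df/dy = 4y + (-12) = 0 => y = 3
df/dz = 6z + (6) = 0 => z = -1
f(1,3,-1) = 2*(1)^2 + 2*(3)^2 + 3*(-1)^2 + -4*(1) + -12*(3) + 6*(-1) + 53 = 30
Hessian is diagonal with entries 4, 4, 6 > 0, confirmed minimum.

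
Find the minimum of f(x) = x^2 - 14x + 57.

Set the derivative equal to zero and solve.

f(x) = x^2 - 14x + 57
f'(x) = 2x + (-14) = 0
x = 14/2 = 7
f(7) = 8
Since f''(x) = 2 > 0, this is a minimum.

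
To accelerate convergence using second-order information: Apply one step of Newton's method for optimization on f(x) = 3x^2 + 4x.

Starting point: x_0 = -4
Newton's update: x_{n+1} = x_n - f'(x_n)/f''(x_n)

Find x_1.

f(x) = 3x^2 + 4x
f'(x) = 6x + (4), f''(x) = 6
Newton step: x_1 = x_0 - f'(x_0)/f''(x_0)
f'(-4) = -20
x_1 = -4 - -20/6 = -2/3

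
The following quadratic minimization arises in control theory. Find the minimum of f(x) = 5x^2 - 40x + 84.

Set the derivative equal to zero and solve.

f(x) = 5x^2 - 40x + 84
f'(x) = 10x + (-40) = 0
x = 40/10 = 4
f(4) = 4
Since f''(x) = 10 > 0, this is a minimum.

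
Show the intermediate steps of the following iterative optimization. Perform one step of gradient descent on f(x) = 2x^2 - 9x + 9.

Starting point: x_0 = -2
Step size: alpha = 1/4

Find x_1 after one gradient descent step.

f(x) = 2x^2 - 9x + 9
f'(x) = 4x - 9
f'(-2) = 4*-2 + (-9) = -17
x_1 = x_0 - alpha * f'(x_0) = -2 - 1/4 * -17 = 9/4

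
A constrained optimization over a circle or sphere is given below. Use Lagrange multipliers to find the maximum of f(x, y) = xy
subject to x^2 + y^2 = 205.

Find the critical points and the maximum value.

Lagrange conditions: y = 2*lambda*x and x = 2*lambda*y
If x = 0 then y = 0, violating the constraint, so x, y != 0.
Dividing: y/x = x/y => x^2 = y^2 => y = x or y = -x
Constraint: 2x^2 = 205 => x^2 = 205/2 => x = +/-sqrt(205/2)
Critical points: (sqrt(205/2), sqrt(205/2)), (-sqrt(205/2), -sqrt(205/2)), (sqrt(205/2), -sqrt(205/2)), (-sqrt(205/2), sqrt(205/2))
  y = x:  xy = x^2 = 205/2  at (sqrt(205/2), sqrt(205/2)) and (-sqrt(205/2), -sqrt(205/2))
  y = -x: xy = -x^2 = -205/2 at (sqrt(205/2), -sqrt(205/2)) and (-sqrt(205/2), sqrt(205/2))
Maximum xy = 205/2 at (sqrt(205/2), sqrt(205/2)) and (-sqrt(205/2), -sqrt(205/2))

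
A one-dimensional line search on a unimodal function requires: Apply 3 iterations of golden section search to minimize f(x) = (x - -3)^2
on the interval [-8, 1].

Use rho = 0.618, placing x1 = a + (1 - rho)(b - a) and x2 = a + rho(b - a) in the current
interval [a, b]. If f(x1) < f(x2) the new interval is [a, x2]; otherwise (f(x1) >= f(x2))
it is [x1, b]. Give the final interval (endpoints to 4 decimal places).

Golden section search for min of f(x) = (x - -3)^2 on [-8, 1].
Each step: x1 = a + (1 - rho)(b - a), x2 = a + rho(b - a); if f(x1) < f(x2) keep [a, x2], otherwise keep [x1, b].
Step 1: [-8.0000, 1.0000], x1=-4.5620 (f=2.4398), x2=-2.4380 (f=0.3158); f(x1) > f(x2) => keep [-4.5620, 1.0000]
Step 2: [-4.5620, 1.0000], x1=-2.4373 (f=0.3166), x2=-1.1247 (f=3.5168); f(x1) < f(x2) => keep [-4.5620, -1.1247]
Step 3: [-4.5620, -1.1247], x1=-3.2489 (f=0.0620), x2=-2.4377 (f=0.3161); f(x1) < f(x2) => keep [-4.5620, -2.4377]
Final interval: [-4.5620, -2.4377]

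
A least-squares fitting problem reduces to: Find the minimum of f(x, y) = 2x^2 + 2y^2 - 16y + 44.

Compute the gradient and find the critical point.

f(x,y) = 2x^2 + 2y^2 - 16y + 44
df/dx = 4x + (0) = 0  =>  x = 0
df/dy = 4y + (-16) = 0  =>  y = 4
f(0, 4) = 2*(0)^2 + 2*(4)^2 + -16*(4) + 44 = 12
Hessian is diagonal with entries 4, 4 > 0, so this is a minimum.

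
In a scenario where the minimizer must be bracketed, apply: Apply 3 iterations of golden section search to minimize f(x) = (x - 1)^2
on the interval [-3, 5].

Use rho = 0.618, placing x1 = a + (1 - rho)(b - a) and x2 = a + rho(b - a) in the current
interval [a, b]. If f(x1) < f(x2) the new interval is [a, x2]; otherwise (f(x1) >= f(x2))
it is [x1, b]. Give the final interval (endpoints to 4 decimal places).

Golden section search for min of f(x) = (x - 1)^2 on [-3, 5].
Each step: x1 = a + (1 - rho)(b - a), x2 = a + rho(b - a); if f(x1) < f(x2) keep [a, x2], otherwise keep [x1, b].
Step 1: [-3.0000, 5.0000], x1=0.0560 (f=0.8911), x2=1.9440 (f=0.8911); f(x1) = f(x2) (tie, not '<') => keep [0.0560, 5.0000]
Step 2: [0.0560, 5.0000], x1=1.9446 (f=0.8923), x2=3.1114 (f=4.4580); f(x1) < f(x2) => keep [0.0560, 3.1114]
Step 3: [0.0560, 3.1114], x1=1.2232 (f=0.0498), x2=1.9442 (f=0.8916); f(x1) < f(x2) => keep [0.0560, 1.9442]
Final interval: [0.0560, 1.9442]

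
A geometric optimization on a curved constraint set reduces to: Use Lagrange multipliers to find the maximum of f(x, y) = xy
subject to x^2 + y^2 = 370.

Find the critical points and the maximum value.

Lagrange conditions: y = 2*lambda*x and x = 2*lambda*y
If x = 0 then y = 0, violating the constraint, so x, y != 0.
Dividing: y/x = x/y => x^2 = y^2 => y = x or y = -x
Constraint: 2x^2 = 370 => x^2 = 185 => x = +/-sqrt(185)
Critical points: (sqrt(185), sqrt(185)), (-sqrt(185), -sqrt(185)), (sqrt(185), -sqrt(185)), (-sqrt(185), sqrt(185))
  y = x:  xy = x^2 = 185  at (sqrt(185), sqrt(185)) and (-sqrt(185), -sqrt(185))
  y = -x: xy = -x^2 = -185 at (sqrt(185), -sqrt(185)) and (-sqrt(185), sqrt(185))
Maximum xy = 185 at (sqrt(185), sqrt(185)) and (-sqrt(185), -sqrt(185))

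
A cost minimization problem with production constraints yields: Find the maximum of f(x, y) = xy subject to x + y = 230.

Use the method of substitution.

Substitute y = 230 - x into f(x,y) = xy:
g(x) = x(230 - x) = 230x - x^2
g'(x) = 230 - 2x = 0  =>  x = 115
y = 230 - 115 = 115
Maximum value = 115 * 115 = 13225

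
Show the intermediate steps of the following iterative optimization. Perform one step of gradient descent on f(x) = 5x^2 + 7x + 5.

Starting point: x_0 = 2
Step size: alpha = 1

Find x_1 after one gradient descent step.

f(x) = 5x^2 + 7x + 5
f'(x) = 10x + 7
f'(2) = 10*2 + (7) = 27
x_1 = x_0 - alpha * f'(x_0) = 2 - 1 * 27 = -25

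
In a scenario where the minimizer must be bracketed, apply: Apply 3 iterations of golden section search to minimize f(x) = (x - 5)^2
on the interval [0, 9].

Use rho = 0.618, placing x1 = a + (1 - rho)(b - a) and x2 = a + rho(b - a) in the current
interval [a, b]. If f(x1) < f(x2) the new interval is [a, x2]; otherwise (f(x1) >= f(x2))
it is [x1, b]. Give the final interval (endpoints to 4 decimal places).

Golden section search for min of f(x) = (x - 5)^2 on [0, 9].
Each step: x1 = a + (1 - rho)(b - a), x2 = a + rho(b - a); if f(x1) < f(x2) keep [a, x2], otherwise keep [x1, b].
Step 1: [0.0000, 9.0000], x1=3.4380 (f=2.4398), x2=5.5620 (f=0.3158); f(x1) > f(x2) => keep [3.4380, 9.0000]
Step 2: [3.4380, 9.0000], x1=5.5627 (f=0.3166), x2=6.8753 (f=3.5168); f(x1) < f(x2) => keep [3.4380, 6.8753]
Step 3: [3.4380, 6.8753], x1=4.7511 (f=0.0620), x2=5.5623 (f=0.3161); f(x1) < f(x2) => keep [3.4380, 5.5623]
Final interval: [3.4380, 5.5623]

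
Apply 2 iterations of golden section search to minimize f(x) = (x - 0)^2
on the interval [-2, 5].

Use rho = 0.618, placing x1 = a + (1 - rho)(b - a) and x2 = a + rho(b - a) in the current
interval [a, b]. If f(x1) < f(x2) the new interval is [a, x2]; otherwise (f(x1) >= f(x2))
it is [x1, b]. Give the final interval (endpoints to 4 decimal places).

Golden section search for min of f(x) = (x - 0)^2 on [-2, 5].
Each step: x1 = a + (1 - rho)(b - a), x2 = a + rho(b - a); if f(x1) < f(x2) keep [a, x2], otherwise keep [x1, b].
Step 1: [-2.0000, 5.0000], x1=0.6740 (f=0.4543), x2=2.3260 (f=5.4103); f(x1) < f(x2) => keep [-2.0000, 2.3260]
Step 2: [-2.0000, 2.3260], x1=-0.3475 (f=0.1207), x2=0.6735 (f=0.4536); f(x1) < f(x2) => keep [-2.0000, 0.6735]
Final interval: [-2.0000, 0.6735]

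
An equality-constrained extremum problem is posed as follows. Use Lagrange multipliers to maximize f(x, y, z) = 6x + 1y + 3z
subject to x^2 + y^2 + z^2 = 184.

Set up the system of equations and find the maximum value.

Lagrange conditions: 6 = 2*lambda*x, 1 = 2*lambda*y, 3 = 2*lambda*z
So x:6 = y:1 = z:3, i.e. x = 6t, y = 1t, z = 3t
Constraint: t^2*(6^2 + 1^2 + 3^2) = 184
  t^2 * 46 = 184  =>  t = sqrt(4)
Maximum = 6*6t + 1*1t + 3*3t = 46*sqrt(4) = 92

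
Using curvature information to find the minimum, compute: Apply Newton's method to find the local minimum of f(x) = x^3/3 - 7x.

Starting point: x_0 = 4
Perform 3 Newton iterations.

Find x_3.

f(x) = x^3/3 - 7x
f'(x) = x^2 - 7, f''(x) = 2x
Newton update: x_{n+1} = x_n - (x_n^2 - 7)/(2*x_n)
Step 1: x_0 = 4, f'=9, f''=8, x_1 = 23/8
Step 2: x_1 = 23/8, f'=81/64, f''=23/4, x_2 = 977/368
Step 3: x_2 = 977/368, f'=6561/135424, f''=977/184, x_3 = 1902497/719072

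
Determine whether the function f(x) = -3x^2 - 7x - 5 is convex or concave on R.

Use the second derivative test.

f(x) = -3x^2 - 7x - 5
f'(x) = -6x - 7
f''(x) = -6
Since f''(x) = -6 < 0 for all x, f is concave on R.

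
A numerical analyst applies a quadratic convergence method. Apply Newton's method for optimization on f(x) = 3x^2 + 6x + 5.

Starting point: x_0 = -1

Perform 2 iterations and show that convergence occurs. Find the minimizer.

f(x) = 3x^2 + 6x + 5, f'(x) = 6x + (6), f''(x) = 6
Step 1: f'(-1) = 0, x_1 = -1 - 0/6 = -1
Step 2: f'(-1) = 0, x_2 = -1 (converged)
Newton's method converges in 1 step for quadratics.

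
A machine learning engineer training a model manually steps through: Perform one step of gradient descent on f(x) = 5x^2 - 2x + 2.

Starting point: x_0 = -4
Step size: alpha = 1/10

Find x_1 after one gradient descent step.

f(x) = 5x^2 - 2x + 2
f'(x) = 10x - 2
f'(-4) = 10*-4 + (-2) = -42
x_1 = x_0 - alpha * f'(x_0) = -4 - 1/10 * -42 = 1/5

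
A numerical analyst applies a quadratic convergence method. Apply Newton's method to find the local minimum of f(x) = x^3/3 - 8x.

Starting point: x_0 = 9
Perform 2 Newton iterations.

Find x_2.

f(x) = x^3/3 - 8x
f'(x) = x^2 - 8, f''(x) = 2x
Newton update: x_{n+1} = x_n - (x_n^2 - 8)/(2*x_n)
Step 1: x_0 = 9, f'=73, f''=18, x_1 = 89/18
Step 2: x_1 = 89/18, f'=5329/324, f''=89/9, x_2 = 10513/3204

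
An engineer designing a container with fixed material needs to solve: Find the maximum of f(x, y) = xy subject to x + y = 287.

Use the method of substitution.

Substitute y = 287 - x into f(x,y) = xy:
g(x) = x(287 - x) = 287x - x^2
g'(x) = 287 - 2x = 0  =>  x = 287/2
y = 287 - 287/2 = 287/2
Maximum value = (287/2) * (287/2) = 82369/4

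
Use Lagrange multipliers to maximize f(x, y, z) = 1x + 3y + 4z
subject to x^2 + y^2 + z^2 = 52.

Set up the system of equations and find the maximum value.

Lagrange conditions: 1 = 2*lambda*x, 3 = 2*lambda*y, 4 = 2*lambda*z
So x:1 = y:3 = z:4, i.e. x = 1t, y = 3t, z = 4t
Constraint: t^2*(1^2 + 3^2 + 4^2) = 52
  t^2 * 26 = 52  =>  t = sqrt(2)
Maximum = 1*1t + 3*3t + 4*4t = 26*sqrt(2) = sqrt(1352)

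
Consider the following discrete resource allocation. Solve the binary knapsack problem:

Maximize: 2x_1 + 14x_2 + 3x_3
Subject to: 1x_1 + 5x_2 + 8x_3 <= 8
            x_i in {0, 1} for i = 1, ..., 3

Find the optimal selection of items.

Items: item 1 (v=2, w=1), item 2 (v=14, w=5), item 3 (v=3, w=8)
Capacity: 8
Checking all 8 subsets (w = total weight, v = total value):
  {}: w = 0, v = 0
  {1}: w = 1, v = 2
  {2}: w = 5, v = 14
  {3}: w = 8, v = 3
  {1, 2}: w = 6, v = 16
  {1, 3}: w = 9 > 8, infeasible
  {2, 3}: w = 13 > 8, infeasible
  {1, 2, 3}: w = 14 > 8, infeasible
Best feasible subset: items [1, 2]
Total weight: 6 <= 8, total value: 16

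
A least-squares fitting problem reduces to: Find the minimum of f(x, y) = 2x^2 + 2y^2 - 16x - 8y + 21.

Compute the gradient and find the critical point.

f(x,y) = 2x^2 + 2y^2 - 16x - 8y + 21
df/dx = 4x + (-16) = 0  =>  x = 4
df/dy = 4y + (-8) = 0  =>  y = 2
f(4, 2) = 2*(4)^2 + 2*(2)^2 + -16*(4) + -8*(2) + 21 = -19
Hessian is diagonal with entries 4, 4 > 0, so this is a minimum.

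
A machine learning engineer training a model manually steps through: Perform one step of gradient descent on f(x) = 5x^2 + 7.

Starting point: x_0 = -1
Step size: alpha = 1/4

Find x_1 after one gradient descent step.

f(x) = 5x^2 + 7
f'(x) = 10x + 0
f'(-1) = 10*-1 + (0) = -10
x_1 = x_0 - alpha * f'(x_0) = -1 - 1/4 * -10 = 3/2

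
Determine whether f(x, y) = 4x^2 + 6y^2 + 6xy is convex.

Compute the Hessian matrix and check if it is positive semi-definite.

f(x,y) = 4x^2 + 6y^2 + 6xy
Hessian H = [[8, 6], [6, 12]]
trace(H) = 20, det(H) = 60
Eigenvalues: (20 +/- sqrt(160)) / 2 = 16.32, 3.675
Since both eigenvalues > 0, f is convex.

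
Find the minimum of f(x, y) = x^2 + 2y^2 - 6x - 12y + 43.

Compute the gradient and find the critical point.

f(x,y) = x^2 + 2y^2 - 6x - 12y + 43
df/dx = 2x + (-6) = 0  =>  x = 3
df/dy = 4y + (-12) = 0  =>  y = 3
f(3, 3) = 1*(3)^2 + 2*(3)^2 + -6*(3) + -12*(3) + 43 = 16
Hessian is diagonal with entries 2, 4 > 0, so this is a minimum.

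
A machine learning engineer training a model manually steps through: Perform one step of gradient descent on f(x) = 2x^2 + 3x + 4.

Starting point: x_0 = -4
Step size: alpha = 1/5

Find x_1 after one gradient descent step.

f(x) = 2x^2 + 3x + 4
f'(x) = 4x + 3
f'(-4) = 4*-4 + (3) = -13
x_1 = x_0 - alpha * f'(x_0) = -4 - 1/5 * -13 = -7/5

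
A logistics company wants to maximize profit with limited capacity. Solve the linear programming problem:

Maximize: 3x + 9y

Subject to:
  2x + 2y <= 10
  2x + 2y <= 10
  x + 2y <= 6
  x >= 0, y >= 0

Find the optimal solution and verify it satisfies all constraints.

Feasible vertices: (0, 0), (0, 3), (4, 1), (5, 0)
Objective 3x + 9y at each vertex:
  (0, 0): 0
  (0, 3): 27
  (4, 1): 21
  (5, 0): 15
Maximum is 27 at (0, 3).
Verify constraints at (x, y) = (0, 3):
  2*0 + 2*3 = 6 <= 10
  2*0 + 2*3 = 6 <= 10
  1*0 + 2*3 = 6 <= 6 (active)
  x = 0 >= 0, y = 3 >= 0. All constraints satisfied.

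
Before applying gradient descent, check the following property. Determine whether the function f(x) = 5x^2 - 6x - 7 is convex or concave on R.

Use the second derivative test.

f(x) = 5x^2 - 6x - 7
f'(x) = 10x - 6
f''(x) = 10
Since f''(x) = 10 > 0 for all x, f is convex on R.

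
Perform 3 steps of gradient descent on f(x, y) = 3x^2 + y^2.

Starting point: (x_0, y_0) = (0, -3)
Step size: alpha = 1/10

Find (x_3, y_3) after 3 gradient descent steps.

f(x,y) = 3x^2 + y^2
grad_x = 6x + 0y, grad_y = 2y + 0x
Step 1: grad = (0, -6), (0, -12/5)
Step 2: grad = (0, -24/5), (0, -48/25)
Step 3: grad = (0, -96/25), (0, -192/125)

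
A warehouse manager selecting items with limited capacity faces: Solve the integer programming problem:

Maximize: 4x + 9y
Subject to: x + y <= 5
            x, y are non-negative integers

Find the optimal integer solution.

Objective: 4x + 9y, constraint: x + y <= 5
Coefficient of y is 9 > coefficient of x is 4, so allocate the entire budget to y.
Optimal: x = 0, y = 5, value = 45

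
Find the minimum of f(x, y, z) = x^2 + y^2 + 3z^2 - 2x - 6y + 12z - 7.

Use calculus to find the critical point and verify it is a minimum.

f(x,y,z) = x^2 + y^2 + 3z^2 - 2x - 6y + 12z - 7
df/dx = 2x + (-2) = 0 => x = 1
df/dy = 2y + (-6) = 0 => y = 3
df/dz = 6z + (12) = 0 => z = -2
f(1,3,-2) = 1*(1)^2 + 1*(3)^2 + 3*(-2)^2 + -2*(1) + -6*(3) + 12*(-2) + -7 = -29
Hessian is diagonal with entries 2, 2, 6 > 0, confirmed minimum.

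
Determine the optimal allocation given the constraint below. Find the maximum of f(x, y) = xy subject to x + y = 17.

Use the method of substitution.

Substitute y = 17 - x into f(x,y) = xy:
g(x) = x(17 - x) = 17x - x^2
g'(x) = 17 - 2x = 0  =>  x = 17/2
y = 17 - 17/2 = 17/2
Maximum value = (17/2) * (17/2) = 289/4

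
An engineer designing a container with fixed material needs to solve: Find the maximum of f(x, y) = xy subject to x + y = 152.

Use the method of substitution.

Substitute y = 152 - x into f(x,y) = xy:
g(x) = x(152 - x) = 152x - x^2
g'(x) = 152 - 2x = 0  =>  x = 76
y = 152 - 76 = 76
Maximum value = 76 * 76 = 5776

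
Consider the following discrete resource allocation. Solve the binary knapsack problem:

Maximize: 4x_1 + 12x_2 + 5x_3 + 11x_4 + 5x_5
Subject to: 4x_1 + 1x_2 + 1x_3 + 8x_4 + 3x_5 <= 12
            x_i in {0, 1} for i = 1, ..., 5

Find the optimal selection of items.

Items: item 1 (v=4, w=4), item 2 (v=12, w=1), item 3 (v=5, w=1), item 4 (v=11, w=8), item 5 (v=5, w=3)
Capacity: 12
Checking all 32 subsets (w = total weight, v = total value):
  {}: w = 0, v = 0
  {1}: w = 4, v = 4
  {2}: w = 1, v = 12
  {3}: w = 1, v = 5
  {4}: w = 8, v = 11
  {5}: w = 3, v = 5
  {1, 2}: w = 5, v = 16
  {1, 3}: w = 5, v = 9
  {1, 4}: w = 12, v = 15
  {1, 5}: w = 7, v = 9
  {2, 3}: w = 2, v = 17
  {2, 4}: w = 9, v = 23
  {2, 5}: w = 4, v = 17
  {3, 4}: w = 9, v = 16
  {3, 5}: w = 4, v = 10
  {4, 5}: w = 11, v = 16
  {1, 2, 3}: w = 6, v = 21
  {1, 2, 4}: w = 13 > 12, infeasible
  {1, 2, 5}: w = 8, v = 21
  {1, 3, 4}: w = 13 > 12, infeasible
  {1, 3, 5}: w = 8, v = 14
  {1, 4, 5}: w = 15 > 12, infeasible
  {2, 3, 4}: w = 10, v = 28
  {2, 3, 5}: w = 5, v = 22
  {2, 4, 5}: w = 12, v = 28
  {3, 4, 5}: w = 12, v = 21
  {1, 2, 3, 4}: w = 14 > 12, infeasible
  {1, 2, 3, 5}: w = 9, v = 26
  {1, 2, 4, 5}: w = 16 > 12, infeasible
  {1, 3, 4, 5}: w = 16 > 12, infeasible
  {2, 3, 4, 5}: w = 13 > 12, infeasible
  {1, 2, 3, 4, 5}: w = 17 > 12, infeasible
Best feasible subset: items [2, 3, 4]
(The same value 28 is also attained by {2, 4, 5}.)
Total weight: 10 <= 12, total value: 28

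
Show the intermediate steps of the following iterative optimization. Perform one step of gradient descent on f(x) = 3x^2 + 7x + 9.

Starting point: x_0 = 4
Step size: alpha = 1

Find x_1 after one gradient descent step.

f(x) = 3x^2 + 7x + 9
f'(x) = 6x + 7
f'(4) = 6*4 + (7) = 31
x_1 = x_0 - alpha * f'(x_0) = 4 - 1 * 31 = -27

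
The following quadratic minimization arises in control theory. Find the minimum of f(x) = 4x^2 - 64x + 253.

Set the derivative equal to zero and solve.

f(x) = 4x^2 - 64x + 253
f'(x) = 8x + (-64) = 0
x = 64/8 = 8
f(8) = -3
Since f''(x) = 8 > 0, this is a minimum.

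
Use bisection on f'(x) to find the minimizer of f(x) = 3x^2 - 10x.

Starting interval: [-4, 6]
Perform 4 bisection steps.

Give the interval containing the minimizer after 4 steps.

Finding critical point of f(x) = 3x^2 - 10x using bisection on f'(x) = 6x + -10.
f'(x) = 0 when x = 5/3.
Starting interval: [-4, 6]
Step 1: mid = 1, f'(mid) = -4, new interval = [1, 6]
Step 2: mid = 7/2, f'(mid) = 11, new interval = [1, 7/2]
Step 3: mid = 9/4, f'(mid) = 7/2, new interval = [1, 9/4]
Step 4: mid = 13/8, f'(mid) = -1/4, new interval = [13/8, 9/4]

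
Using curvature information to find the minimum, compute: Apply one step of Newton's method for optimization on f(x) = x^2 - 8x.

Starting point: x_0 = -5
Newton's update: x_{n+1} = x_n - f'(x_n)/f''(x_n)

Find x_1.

f(x) = x^2 - 8x
f'(x) = 2x + (-8), f''(x) = 2
Newton step: x_1 = x_0 - f'(x_0)/f''(x_0)
f'(-5) = -18
x_1 = -5 - -18/2 = 4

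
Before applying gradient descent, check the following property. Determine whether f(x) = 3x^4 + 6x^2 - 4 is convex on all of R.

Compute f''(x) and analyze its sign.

f(x) = 3x^4 + 6x^2 - 4
f'(x) = 12x^3 + 12x
f''(x) = 36x^2 + 12
f''(x) = 36x^2 + 12 >= 12 > 0 for all x
Therefore, f is convex on R.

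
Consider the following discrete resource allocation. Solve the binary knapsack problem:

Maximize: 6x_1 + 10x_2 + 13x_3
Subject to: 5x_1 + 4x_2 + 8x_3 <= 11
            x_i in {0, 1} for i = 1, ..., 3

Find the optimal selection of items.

Items: item 1 (v=6, w=5), item 2 (v=10, w=4), item 3 (v=13, w=8)
Capacity: 11
Checking all 8 subsets (w = total weight, v = total value):
  {}: w = 0, v = 0
  {1}: w = 5, v = 6
  {2}: w = 4, v = 10
  {3}: w = 8, v = 13
  {1, 2}: w = 9, v = 16
  {1, 3}: w = 13 > 11, infeasible
  {2, 3}: w = 12 > 11, infeasible
  {1, 2, 3}: w = 17 > 11, infeasible
Best feasible subset: items [1, 2]
Total weight: 9 <= 11, total value: 16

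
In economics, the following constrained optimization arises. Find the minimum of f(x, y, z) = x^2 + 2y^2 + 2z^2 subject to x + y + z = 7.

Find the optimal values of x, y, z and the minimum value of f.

Using Lagrange multipliers on f = x^2 + 2y^2 + 2z^2 with constraint x + y + z = 7:
Conditions: 2*1*x = lambda, 2*2*y = lambda, 2*2*z = lambda
So x = lambda/2, y = lambda/4, z = lambda/4
Substituting into constraint: lambda * (1) = 7
lambda = 7
x = 7/2, y = 7/4, z = 7/4
Minimum value = 49/2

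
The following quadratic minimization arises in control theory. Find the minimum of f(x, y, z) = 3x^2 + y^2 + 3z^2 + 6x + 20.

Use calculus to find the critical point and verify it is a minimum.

f(x,y,z) = 3x^2 + y^2 + 3z^2 + 6x + 20
df/dx = 6x + (6) = 0 => x = -1
df/dy = 2y + (0) = 0 => y = 0
df/dz = 6z + (0) = 0 => z = 0
f(-1,0,0) = 3*(-1)^2 + 1*(0)^2 + 3*(0)^2 + 6*(-1) + 20 = 17
Hessian is diagonal with entries 6, 2, 6 > 0, confirmed minimum.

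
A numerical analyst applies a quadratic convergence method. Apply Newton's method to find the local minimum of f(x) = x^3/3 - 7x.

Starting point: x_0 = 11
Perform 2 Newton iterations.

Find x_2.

f(x) = x^3/3 - 7x
f'(x) = x^2 - 7, f''(x) = 2x
Newton update: x_{n+1} = x_n - (x_n^2 - 7)/(2*x_n)
Step 1: x_0 = 11, f'=114, f''=22, x_1 = 64/11
Step 2: x_1 = 64/11, f'=3249/121, f''=128/11, x_2 = 4943/1408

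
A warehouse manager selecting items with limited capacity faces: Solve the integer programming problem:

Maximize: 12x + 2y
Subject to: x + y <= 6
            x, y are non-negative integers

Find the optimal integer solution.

Objective: 12x + 2y, constraint: x + y <= 6
Coefficient of x is 12 >= coefficient of y is 2, so allocate the entire budget to x.
Optimal: x = 6, y = 0, value = 72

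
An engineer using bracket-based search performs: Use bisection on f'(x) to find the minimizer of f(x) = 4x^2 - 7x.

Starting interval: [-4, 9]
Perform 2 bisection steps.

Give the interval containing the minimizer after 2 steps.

Finding critical point of f(x) = 4x^2 - 7x using bisection on f'(x) = 8x + -7.
f'(x) = 0 when x = 7/8.
Starting interval: [-4, 9]
Step 1: mid = 5/2, f'(mid) = 13, new interval = [-4, 5/2]
Step 2: mid = -3/4, f'(mid) = -13, new interval = [-3/4, 5/2]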